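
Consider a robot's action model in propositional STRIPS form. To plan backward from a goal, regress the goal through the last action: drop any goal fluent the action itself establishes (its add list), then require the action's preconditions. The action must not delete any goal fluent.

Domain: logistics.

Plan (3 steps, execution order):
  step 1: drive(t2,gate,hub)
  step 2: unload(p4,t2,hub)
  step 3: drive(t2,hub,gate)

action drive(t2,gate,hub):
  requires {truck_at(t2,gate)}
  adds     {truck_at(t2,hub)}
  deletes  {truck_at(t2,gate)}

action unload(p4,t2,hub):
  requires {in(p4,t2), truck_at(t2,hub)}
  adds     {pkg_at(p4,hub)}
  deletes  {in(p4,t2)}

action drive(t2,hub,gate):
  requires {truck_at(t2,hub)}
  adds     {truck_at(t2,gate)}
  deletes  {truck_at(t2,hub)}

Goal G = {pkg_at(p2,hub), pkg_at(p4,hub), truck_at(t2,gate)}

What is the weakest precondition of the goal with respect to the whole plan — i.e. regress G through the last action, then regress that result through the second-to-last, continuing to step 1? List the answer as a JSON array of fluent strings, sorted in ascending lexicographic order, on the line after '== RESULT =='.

Regress step by step:
  through step 3 (drive(t2,hub,gate)): drop {truck_at(t2,gate)}, keep {pkg_at(p2,hub), pkg_at(p4,hub)}, require {truck_at(t2,hub)}
    → {pkg_at(p2,hub), pkg_at(p4,hub), truck_at(t2,hub)}
  through step 2 (unload(p4,t2,hub)): drop {pkg_at(p4,hub)}, keep {pkg_at(p2,hub), truck_at(t2,hub)}, require {in(p4,t2), truck_at(t2,hub)}
    → {in(p4,t2), pkg_at(p2,hub), truck_at(t2,hub)}
  through step 1 (drive(t2,gate,hub)): drop {truck_at(t2,hub)}, keep {in(p4,t2), pkg_at(p2,hub)}, require {truck_at(t2,gate)}
    → {in(p4,t2), pkg_at(p2,hub), truck_at(t2,gate)}

== RESULT ==
["in(p4,t2)", "pkg_at(p2,hub)", "truck_at(t2,gate)"]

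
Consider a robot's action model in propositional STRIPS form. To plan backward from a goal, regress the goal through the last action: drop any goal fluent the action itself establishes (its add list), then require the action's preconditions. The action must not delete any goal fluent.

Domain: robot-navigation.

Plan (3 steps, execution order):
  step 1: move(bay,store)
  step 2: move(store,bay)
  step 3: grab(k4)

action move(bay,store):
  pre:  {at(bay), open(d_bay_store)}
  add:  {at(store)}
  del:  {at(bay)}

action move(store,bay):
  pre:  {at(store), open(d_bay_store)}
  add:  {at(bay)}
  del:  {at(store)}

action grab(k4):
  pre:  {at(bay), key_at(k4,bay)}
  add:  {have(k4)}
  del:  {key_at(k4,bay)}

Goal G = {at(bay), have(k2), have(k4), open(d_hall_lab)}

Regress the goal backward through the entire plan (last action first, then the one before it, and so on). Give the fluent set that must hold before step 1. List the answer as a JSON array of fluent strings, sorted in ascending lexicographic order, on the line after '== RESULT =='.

Work backward from the goal:
  through step 3 (grab(k4)): drop {have(k4)}, keep {at(bay), have(k2), open(d_hall_lab)}, require {at(bay), key_at(k4,bay)}
    → {at(bay), have(k2), key_at(k4,bay), open(d_hall_lab)}
  through step 2 (move(store,bay)): drop {at(bay)}, keep {have(k2), key_at(k4,bay), open(d_hall_lab)}, require {at(store), open(d_bay_store)}
    → {at(store), have(k2), key_at(k4,bay), open(d_bay_store), open(d_hall_lab)}
  through step 1 (move(bay,store)): drop {at(store)}, keep {have(k2), key_at(k4,bay), open(d_bay_store), open(d_hall_lab)}, require {at(bay), open(d_bay_store)}
    → {at(bay), have(k2), key_at(k4,bay), open(d_bay_store), open(d_hall_lab)}

== RESULT ==
["at(bay)", "have(k2)", "key_at(k4,bay)", "open(d_bay_store)", "open(d_hall_lab)"]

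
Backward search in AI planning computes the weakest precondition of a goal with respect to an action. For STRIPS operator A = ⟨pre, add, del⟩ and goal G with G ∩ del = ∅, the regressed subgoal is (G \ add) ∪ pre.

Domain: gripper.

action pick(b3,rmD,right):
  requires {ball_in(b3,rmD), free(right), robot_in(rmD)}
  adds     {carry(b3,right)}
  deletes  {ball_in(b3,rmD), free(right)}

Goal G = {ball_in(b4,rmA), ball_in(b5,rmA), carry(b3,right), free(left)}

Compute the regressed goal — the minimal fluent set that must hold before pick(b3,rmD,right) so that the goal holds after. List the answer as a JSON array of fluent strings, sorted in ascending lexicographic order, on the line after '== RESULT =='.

Compute (G \ add) ∪ pre:
  G ∩ del = {}  (empty — regression defined)
  G \ add = {ball_in(b4,rmA), ball_in(b5,rmA), carry(b3,right), free(left)} \ {carry(b3,right)} = {ball_in(b4,rmA), ball_in(b5,rmA), free(left)}
  ∪ pre   = {ball_in(b4,rmA), ball_in(b5,rmA), free(left)} ∪ {ball_in(b3,rmD), free(right), robot_in(rmD)}
          = {ball_in(b3,rmD), ball_in(b4,rmA), ball_in(b5,rmA), free(left), free(right), robot_in(rmD)}

== RESULT ==
["ball_in(b3,rmD)", "ball_in(b4,rmA)", "ball_in(b5,rmA)", "free(left)", "free(right)", "robot_in(rmD)"]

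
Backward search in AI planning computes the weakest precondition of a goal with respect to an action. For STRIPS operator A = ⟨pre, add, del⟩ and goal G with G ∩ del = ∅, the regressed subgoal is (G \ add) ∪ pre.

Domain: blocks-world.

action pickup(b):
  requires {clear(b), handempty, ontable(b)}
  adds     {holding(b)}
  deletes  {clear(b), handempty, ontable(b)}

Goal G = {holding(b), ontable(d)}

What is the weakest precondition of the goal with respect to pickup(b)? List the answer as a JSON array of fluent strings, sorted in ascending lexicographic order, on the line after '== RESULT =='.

Compute (G \ add) ∪ pre:
  G ∩ del = {}  (empty — regression defined)
  G \ add = {holding(b), ontable(d)} \ {holding(b)} = {ontable(d)}
  ∪ pre   = {ontable(d)} ∪ {clear(b), handempty, ontable(b)}
          = {clear(b), handempty, ontable(b), ontable(d)}

== RESULT ==
["clear(b)", "handempty", "ontable(b)", "ontable(d)"]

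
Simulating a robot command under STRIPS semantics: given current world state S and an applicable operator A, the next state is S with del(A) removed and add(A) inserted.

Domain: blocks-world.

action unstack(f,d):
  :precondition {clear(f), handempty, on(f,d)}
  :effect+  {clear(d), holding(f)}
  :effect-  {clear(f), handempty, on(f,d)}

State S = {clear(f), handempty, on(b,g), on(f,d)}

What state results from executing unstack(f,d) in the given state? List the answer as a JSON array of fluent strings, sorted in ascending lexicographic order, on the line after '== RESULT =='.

Progress:
  pre ⊆ S: {clear(f), handempty, on(f,d)} ⊆ S  — applicable
  S \ del = {on(b,g)}
  ∪ add   = {clear(d), holding(f), on(b,g)}

== RESULT ==
["clear(d)", "holding(f)", "on(b,g)"]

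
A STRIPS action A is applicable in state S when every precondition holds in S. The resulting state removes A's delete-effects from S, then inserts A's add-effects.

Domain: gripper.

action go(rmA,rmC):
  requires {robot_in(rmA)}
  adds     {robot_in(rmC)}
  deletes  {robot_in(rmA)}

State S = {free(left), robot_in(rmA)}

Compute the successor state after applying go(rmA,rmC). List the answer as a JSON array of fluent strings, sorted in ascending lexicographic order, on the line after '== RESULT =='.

Compute (S \ del) ∪ add:
  pre ⊆ S: {robot_in(rmA)} ⊆ S  — applicable
  S \ del = {free(left)}
  ∪ add   = {free(left), robot_in(rmC)}

== RESULT ==
["free(left)", "robot_in(rmC)"]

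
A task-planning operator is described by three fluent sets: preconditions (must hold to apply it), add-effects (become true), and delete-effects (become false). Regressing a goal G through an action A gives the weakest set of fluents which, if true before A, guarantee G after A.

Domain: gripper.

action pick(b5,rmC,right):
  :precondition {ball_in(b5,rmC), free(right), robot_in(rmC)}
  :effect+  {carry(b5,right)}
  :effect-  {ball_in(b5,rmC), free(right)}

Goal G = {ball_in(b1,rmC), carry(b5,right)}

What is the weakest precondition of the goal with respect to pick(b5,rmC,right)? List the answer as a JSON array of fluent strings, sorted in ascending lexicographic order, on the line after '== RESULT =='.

Compute (G \ add) ∪ pre:
  G ∩ del = {}  (empty — regression defined)
  G \ add = {ball_in(b1,rmC), carry(b5,right)} \ {carry(b5,right)} = {ball_in(b1,rmC)}
  ∪ pre   = {ball_in(b1,rmC)} ∪ {ball_in(b5,rmC), free(right), robot_in(rmC)}
          = {ball_in(b1,rmC), ball_in(b5,rmC), free(right), robot_in(rmC)}

== RESULT ==
["ball_in(b1,rmC)", "ball_in(b5,rmC)", "free(right)", "robot_in(rmC)"]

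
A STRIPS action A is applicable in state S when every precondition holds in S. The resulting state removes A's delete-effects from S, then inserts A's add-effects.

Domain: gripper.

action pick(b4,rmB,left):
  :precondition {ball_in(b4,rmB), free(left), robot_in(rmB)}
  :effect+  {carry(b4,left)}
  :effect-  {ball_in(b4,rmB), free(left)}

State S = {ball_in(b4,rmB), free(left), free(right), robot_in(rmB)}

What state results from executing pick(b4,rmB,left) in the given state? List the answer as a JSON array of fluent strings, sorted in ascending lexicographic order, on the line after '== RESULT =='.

Compute (S \ del) ∪ add:
  pre ⊆ S: {ball_in(b4,rmB), free(left), robot_in(rmB)} ⊆ S  — applicable
  S \ del = {free(right), robot_in(rmB)}
  ∪ add   = {carry(b4,left), free(right), robot_in(rmB)}

== RESULT ==
["carry(b4,left)", "free(right)", "robot_in(rmB)"]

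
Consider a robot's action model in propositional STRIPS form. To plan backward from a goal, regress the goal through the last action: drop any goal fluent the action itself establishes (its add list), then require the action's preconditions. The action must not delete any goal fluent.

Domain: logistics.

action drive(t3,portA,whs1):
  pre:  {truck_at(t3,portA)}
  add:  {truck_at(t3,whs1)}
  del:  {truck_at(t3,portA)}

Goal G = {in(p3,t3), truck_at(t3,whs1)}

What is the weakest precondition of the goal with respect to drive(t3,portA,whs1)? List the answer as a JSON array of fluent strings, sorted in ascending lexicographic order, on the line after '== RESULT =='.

Regress:
  G ∩ del = {}  (empty — regression defined)
  G \ add = {in(p3,t3), truck_at(t3,whs1)} \ {truck_at(t3,whs1)} = {in(p3,t3)}
  ∪ pre   = {in(p3,t3)} ∪ {truck_at(t3,portA)}
          = {in(p3,t3), truck_at(t3,portA)}

== RESULT ==
["in(p3,t3)", "truck_at(t3,portA)"]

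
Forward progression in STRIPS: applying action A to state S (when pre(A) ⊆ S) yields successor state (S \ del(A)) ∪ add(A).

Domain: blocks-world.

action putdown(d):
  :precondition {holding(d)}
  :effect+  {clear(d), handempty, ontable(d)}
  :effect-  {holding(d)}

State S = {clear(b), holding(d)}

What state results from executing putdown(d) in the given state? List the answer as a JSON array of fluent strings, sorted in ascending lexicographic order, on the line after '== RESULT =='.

Progress:
  pre ⊆ S: {holding(d)} ⊆ S  — applicable
  S \ del = {clear(b)}
  ∪ add   = {clear(b), clear(d), handempty, ontable(d)}

== RESULT ==
["clear(b)", "clear(d)", "handempty", "ontable(d)"]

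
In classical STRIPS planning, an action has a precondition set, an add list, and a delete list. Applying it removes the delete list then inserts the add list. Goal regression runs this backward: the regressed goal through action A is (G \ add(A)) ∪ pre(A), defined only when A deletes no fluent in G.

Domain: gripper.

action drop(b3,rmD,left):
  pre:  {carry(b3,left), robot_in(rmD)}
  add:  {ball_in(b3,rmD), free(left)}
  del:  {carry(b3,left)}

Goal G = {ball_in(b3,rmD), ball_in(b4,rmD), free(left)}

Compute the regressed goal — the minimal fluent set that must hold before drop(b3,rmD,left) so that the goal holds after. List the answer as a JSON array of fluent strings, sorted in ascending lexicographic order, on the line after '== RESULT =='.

Regress:
  G ∩ del = {}  (empty — regression defined)
  G \ add = {ball_in(b3,rmD), ball_in(b4,rmD), free(left)} \ {ball_in(b3,rmD), free(left)} = {ball_in(b4,rmD)}
  ∪ pre   = {ball_in(b4,rmD)} ∪ {carry(b3,left), robot_in(rmD)}
          = {ball_in(b4,rmD), carry(b3,left), robot_in(rmD)}

== RESULT ==
["ball_in(b4,rmD)", "carry(b3,left)", "robot_in(rmD)"]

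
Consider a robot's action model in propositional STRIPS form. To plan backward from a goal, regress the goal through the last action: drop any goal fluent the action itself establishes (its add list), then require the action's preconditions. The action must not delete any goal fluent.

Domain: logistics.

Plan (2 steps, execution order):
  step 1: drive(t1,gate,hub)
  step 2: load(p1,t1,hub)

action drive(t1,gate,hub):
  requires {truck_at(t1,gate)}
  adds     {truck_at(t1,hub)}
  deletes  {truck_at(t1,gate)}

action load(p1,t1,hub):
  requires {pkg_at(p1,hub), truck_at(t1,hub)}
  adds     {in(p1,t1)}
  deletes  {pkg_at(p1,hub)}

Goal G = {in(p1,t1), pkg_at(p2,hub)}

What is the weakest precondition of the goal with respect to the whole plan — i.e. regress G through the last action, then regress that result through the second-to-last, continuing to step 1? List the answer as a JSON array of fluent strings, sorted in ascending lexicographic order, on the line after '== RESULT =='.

Regress step by step:
  through step 2 (load(p1,t1,hub)): drop {in(p1,t1)}, keep {pkg_at(p2,hub)}, require {pkg_at(p1,hub), truck_at(t1,hub)}
    → {pkg_at(p1,hub), pkg_at(p2,hub), truck_at(t1,hub)}
  through step 1 (drive(t1,gate,hub)): drop {truck_at(t1,hub)}, keep {pkg_at(p1,hub), pkg_at(p2,hub)}, require {truck_at(t1,gate)}
    → {pkg_at(p1,hub), pkg_at(p2,hub), truck_at(t1,gate)}

== RESULT ==
["pkg_at(p1,hub)", "pkg_at(p2,hub)", "truck_at(t1,gate)"]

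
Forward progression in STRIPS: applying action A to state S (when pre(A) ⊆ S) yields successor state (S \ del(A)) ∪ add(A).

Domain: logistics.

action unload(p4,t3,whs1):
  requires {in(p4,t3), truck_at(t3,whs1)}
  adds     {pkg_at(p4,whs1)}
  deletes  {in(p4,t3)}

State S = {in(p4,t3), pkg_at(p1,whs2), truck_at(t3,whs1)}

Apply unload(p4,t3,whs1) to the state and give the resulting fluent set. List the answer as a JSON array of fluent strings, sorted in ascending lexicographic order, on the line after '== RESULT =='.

Progress:
  pre ⊆ S: {in(p4,t3), truck_at(t3,whs1)} ⊆ S  — applicable
  S \ del = {pkg_at(p1,whs2), truck_at(t3,whs1)}
  ∪ add   = {pkg_at(p1,whs2), pkg_at(p4,whs1), truck_at(t3,whs1)}

== RESULT ==
["pkg_at(p1,whs2)", "pkg_at(p4,whs1)", "truck_at(t3,whs1)"]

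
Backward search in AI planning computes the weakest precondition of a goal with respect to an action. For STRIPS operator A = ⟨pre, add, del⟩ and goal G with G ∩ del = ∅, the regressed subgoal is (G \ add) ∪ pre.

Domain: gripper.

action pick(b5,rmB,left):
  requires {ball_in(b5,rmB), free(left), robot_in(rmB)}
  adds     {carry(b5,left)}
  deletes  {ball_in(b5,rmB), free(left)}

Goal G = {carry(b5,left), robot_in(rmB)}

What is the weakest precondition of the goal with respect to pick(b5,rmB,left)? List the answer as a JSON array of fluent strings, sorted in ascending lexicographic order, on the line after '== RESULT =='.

Regress:
  G ∩ del = {}  (empty — regression defined)
  G \ add = {carry(b5,left), robot_in(rmB)} \ {carry(b5,left)} = {robot_in(rmB)}
  ∪ pre   = {robot_in(rmB)} ∪ {ball_in(b5,rmB), free(left), robot_in(rmB)}
          = {ball_in(b5,rmB), free(left), robot_in(rmB)}

== RESULT ==
["ball_in(b5,rmB)", "free(left)", "robot_in(rmB)"]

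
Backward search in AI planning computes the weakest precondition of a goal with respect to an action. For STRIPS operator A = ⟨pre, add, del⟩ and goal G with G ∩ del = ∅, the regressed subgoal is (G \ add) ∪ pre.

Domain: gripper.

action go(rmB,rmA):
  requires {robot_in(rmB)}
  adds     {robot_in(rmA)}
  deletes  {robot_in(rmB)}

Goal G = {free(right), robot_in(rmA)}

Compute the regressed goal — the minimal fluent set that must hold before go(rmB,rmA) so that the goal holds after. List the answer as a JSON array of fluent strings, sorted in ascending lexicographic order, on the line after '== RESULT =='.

Regress:
  G ∩ del = {}  (empty — regression defined)
  G \ add = {free(right), robot_in(rmA)} \ {robot_in(rmA)} = {free(right)}
  ∪ pre   = {free(right)} ∪ {robot_in(rmB)}
          = {free(right), robot_in(rmB)}

== RESULT ==
["free(right)", "robot_in(rmB)"]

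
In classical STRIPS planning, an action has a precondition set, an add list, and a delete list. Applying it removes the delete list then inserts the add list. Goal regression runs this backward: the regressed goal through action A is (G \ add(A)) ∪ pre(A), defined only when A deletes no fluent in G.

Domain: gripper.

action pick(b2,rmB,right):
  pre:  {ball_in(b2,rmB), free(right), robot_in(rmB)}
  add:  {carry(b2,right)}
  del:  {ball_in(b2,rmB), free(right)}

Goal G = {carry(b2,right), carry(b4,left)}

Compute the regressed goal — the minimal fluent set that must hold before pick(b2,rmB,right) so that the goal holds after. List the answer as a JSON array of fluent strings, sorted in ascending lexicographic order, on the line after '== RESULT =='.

Regress:
  G ∩ del = {}  (empty — regression defined)
  G \ add = {carry(b2,right), carry(b4,left)} \ {carry(b2,right)} = {carry(b4,left)}
  ∪ pre   = {carry(b4,left)} ∪ {ball_in(b2,rmB), free(right), robot_in(rmB)}
          = {ball_in(b2,rmB), carry(b4,left), free(right), robot_in(rmB)}

== RESULT ==
["ball_in(b2,rmB)", "carry(b4,left)", "free(right)", "robot_in(rmB)"]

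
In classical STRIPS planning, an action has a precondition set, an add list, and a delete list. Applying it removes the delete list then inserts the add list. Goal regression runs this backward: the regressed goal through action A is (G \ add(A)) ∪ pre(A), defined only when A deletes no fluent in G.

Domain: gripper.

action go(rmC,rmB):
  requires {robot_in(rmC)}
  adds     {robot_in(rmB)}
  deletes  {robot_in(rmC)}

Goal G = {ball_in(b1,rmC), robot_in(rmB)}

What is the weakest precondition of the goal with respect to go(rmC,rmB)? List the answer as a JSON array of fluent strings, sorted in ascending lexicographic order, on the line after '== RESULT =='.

Compute (G \ add) ∪ pre:
  G ∩ del = {}  (empty — regression defined)
  G \ add = {ball_in(b1,rmC), robot_in(rmB)} \ {robot_in(rmB)} = {ball_in(b1,rmC)}
  ∪ pre   = {ball_in(b1,rmC)} ∪ {robot_in(rmC)}
          = {ball_in(b1,rmC), robot_in(rmC)}

== RESULT ==
["ball_in(b1,rmC)", "robot_in(rmC)"]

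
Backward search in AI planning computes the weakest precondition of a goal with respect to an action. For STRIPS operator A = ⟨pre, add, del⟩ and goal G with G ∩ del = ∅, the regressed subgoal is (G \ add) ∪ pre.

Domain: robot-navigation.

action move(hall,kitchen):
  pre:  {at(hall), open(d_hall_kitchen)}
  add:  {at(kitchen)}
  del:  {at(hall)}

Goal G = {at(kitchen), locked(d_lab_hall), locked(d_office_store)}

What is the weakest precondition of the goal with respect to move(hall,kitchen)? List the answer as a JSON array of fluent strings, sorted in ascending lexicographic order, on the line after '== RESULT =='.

Compute (G \ add) ∪ pre:
  G ∩ del = {}  (empty — regression defined)
  G \ add = {at(kitchen), locked(d_lab_hall), locked(d_office_store)} \ {at(kitchen)} = {locked(d_lab_hall), locked(d_office_store)}
  ∪ pre   = {locked(d_lab_hall), locked(d_office_store)} ∪ {at(hall), open(d_hall_kitchen)}
          = {at(hall), locked(d_lab_hall), locked(d_office_store), open(d_hall_kitchen)}

== RESULT ==
["at(hall)", "locked(d_lab_hall)", "locked(d_office_store)", "open(d_hall_kitchen)"]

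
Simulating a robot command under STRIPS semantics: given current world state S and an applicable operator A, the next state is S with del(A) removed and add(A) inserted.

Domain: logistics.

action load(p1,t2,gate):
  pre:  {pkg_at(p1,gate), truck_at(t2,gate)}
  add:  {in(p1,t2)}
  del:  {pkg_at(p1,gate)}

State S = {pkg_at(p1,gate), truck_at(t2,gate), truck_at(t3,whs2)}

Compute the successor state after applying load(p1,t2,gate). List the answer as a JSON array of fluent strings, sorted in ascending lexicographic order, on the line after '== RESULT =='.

Compute (S \ del) ∪ add:
  pre ⊆ S: {pkg_at(p1,gate), truck_at(t2,gate)} ⊆ S  — applicable
  S \ del = {truck_at(t2,gate), truck_at(t3,whs2)}
  ∪ add   = {in(p1,t2), truck_at(t2,gate), truck_at(t3,whs2)}

== RESULT ==
["in(p1,t2)", "truck_at(t2,gate)", "truck_at(t3,whs2)"]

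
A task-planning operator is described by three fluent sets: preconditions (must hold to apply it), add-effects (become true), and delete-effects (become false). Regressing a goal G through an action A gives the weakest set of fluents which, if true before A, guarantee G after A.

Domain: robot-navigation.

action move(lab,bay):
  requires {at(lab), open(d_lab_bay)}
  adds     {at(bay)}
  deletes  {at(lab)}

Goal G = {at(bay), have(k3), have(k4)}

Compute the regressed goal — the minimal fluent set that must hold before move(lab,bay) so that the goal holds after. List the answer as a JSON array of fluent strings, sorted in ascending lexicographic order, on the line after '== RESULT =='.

Regress:
  G ∩ del = {}  (empty — regression defined)
  G \ add = {at(bay), have(k3), have(k4)} \ {at(bay)} = {have(k3), have(k4)}
  ∪ pre   = {have(k3), have(k4)} ∪ {at(lab), open(d_lab_bay)}
          = {at(lab), have(k3), have(k4), open(d_lab_bay)}

== RESULT ==
["at(lab)", "have(k3)", "have(k4)", "open(d_lab_bay)"]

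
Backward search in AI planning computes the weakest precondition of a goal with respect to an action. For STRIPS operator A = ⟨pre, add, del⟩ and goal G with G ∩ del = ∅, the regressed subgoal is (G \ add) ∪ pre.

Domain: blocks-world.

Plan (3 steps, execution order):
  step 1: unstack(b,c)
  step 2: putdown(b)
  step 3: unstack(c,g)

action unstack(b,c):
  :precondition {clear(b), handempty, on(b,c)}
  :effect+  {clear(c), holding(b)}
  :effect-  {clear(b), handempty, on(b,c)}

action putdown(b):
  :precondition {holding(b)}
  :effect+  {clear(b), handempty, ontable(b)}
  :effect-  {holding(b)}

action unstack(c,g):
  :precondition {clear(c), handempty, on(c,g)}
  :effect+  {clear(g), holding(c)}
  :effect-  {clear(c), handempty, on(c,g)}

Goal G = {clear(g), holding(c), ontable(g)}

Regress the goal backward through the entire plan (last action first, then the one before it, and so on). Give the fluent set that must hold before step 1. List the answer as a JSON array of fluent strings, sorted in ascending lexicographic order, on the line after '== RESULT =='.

Work backward from the goal:
  through step 3 (unstack(c,g)): drop {clear(g), holding(c)}, keep {ontable(g)}, require {clear(c), handempty, on(c,g)}
    → {clear(c), handempty, on(c,g), ontable(g)}
  through step 2 (putdown(b)): drop {handempty}, keep {clear(c), on(c,g), ontable(g)}, require {holding(b)}
    → {clear(c), holding(b), on(c,g), ontable(g)}
  through step 1 (unstack(b,c)): drop {clear(c), holding(b)}, keep {on(c,g), ontable(g)}, require {clear(b), handempty, on(b,c)}
    → {clear(b), handempty, on(b,c), on(c,g), ontable(g)}

== RESULT ==
["clear(b)", "handempty", "on(b,c)", "on(c,g)", "ontable(g)"]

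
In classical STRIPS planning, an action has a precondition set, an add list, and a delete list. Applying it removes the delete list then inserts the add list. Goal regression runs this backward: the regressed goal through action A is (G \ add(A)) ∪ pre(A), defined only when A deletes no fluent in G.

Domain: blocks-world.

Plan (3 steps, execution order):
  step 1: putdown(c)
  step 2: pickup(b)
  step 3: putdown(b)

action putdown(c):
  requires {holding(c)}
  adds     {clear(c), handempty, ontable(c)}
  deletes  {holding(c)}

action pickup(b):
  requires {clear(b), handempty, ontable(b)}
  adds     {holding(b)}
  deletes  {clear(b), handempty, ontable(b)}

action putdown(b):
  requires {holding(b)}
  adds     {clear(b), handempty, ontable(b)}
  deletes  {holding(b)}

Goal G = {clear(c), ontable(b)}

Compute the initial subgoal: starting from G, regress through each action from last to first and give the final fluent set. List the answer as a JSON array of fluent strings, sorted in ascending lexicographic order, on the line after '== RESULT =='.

Regress step by step:
  through step 3 (putdown(b)): drop {ontable(b)}, keep {clear(c)}, require {holding(b)}
    → {clear(c), holding(b)}
  through step 2 (pickup(b)): drop {holding(b)}, keep {clear(c)}, require {clear(b), handempty, ontable(b)}
    → {clear(b), clear(c), handempty, ontable(b)}
  through step 1 (putdown(c)): drop {clear(c), handempty}, keep {clear(b), ontable(b)}, require {holding(c)}
    → {clear(b), holding(c), ontable(b)}

== RESULT ==
["clear(b)", "holding(c)", "ontable(b)"]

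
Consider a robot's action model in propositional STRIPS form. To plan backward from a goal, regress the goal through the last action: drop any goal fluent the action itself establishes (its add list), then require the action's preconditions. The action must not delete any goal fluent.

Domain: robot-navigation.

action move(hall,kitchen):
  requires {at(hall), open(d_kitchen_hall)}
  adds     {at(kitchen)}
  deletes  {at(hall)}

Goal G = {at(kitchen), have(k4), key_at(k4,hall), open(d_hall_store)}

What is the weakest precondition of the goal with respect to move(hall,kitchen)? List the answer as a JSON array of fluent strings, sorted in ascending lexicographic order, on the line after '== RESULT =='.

Regress:
  G ∩ del = {}  (empty — regression defined)
  G \ add = {at(kitchen), have(k4), key_at(k4,hall), open(d_hall_store)} \ {at(kitchen)} = {have(k4), key_at(k4,hall), open(d_hall_store)}
  ∪ pre   = {have(k4), key_at(k4,hall), open(d_hall_store)} ∪ {at(hall), open(d_kitchen_hall)}
          = {at(hall), have(k4), key_at(k4,hall), open(d_hall_store), open(d_kitchen_hall)}

== RESULT ==
["at(hall)", "have(k4)", "key_at(k4,hall)", "open(d_hall_store)", "open(d_kitchen_hall)"]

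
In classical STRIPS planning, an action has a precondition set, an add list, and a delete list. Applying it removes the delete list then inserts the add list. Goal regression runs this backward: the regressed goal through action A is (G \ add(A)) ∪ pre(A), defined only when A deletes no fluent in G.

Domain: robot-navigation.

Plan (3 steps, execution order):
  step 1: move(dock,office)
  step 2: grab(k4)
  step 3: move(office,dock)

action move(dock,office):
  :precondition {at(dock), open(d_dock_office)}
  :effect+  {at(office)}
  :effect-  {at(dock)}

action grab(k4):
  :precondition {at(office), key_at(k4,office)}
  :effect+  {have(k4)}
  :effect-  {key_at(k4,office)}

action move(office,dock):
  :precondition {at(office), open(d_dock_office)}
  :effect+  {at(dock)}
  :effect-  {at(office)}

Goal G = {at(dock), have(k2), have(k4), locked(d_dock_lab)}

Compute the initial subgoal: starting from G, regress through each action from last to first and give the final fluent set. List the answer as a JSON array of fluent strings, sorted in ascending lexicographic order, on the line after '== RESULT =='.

Regress step by step:
  through step 3 (move(office,dock)): drop {at(dock)}, keep {have(k2), have(k4), locked(d_dock_lab)}, require {at(office), open(d_dock_office)}
    → {at(office), have(k2), have(k4), locked(d_dock_lab), open(d_dock_office)}
  through step 2 (grab(k4)): drop {have(k4)}, keep {at(office), have(k2), locked(d_dock_lab), open(d_dock_office)}, require {at(office), key_at(k4,office)}
    → {at(office), have(k2), key_at(k4,office), locked(d_dock_lab), open(d_dock_office)}
  through step 1 (move(dock,office)): drop {at(office)}, keep {have(k2), key_at(k4,office), locked(d_dock_lab), open(d_dock_office)}, require {at(dock), open(d_dock_office)}
    → {at(dock), have(k2), key_at(k4,office), locked(d_dock_lab), open(d_dock_office)}

== RESULT ==
["at(dock)", "have(k2)", "key_at(k4,office)", "locked(d_dock_lab)", "open(d_dock_office)"]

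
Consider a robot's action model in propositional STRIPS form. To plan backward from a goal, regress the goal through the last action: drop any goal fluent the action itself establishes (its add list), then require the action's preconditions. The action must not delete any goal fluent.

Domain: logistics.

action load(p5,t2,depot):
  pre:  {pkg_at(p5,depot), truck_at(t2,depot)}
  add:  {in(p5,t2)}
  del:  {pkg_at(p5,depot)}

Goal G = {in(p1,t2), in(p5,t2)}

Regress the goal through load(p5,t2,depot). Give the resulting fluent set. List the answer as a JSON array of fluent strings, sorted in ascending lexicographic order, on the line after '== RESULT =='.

Compute (G \ add) ∪ pre:
  G ∩ del = {}  (empty — regression defined)
  G \ add = {in(p1,t2), in(p5,t2)} \ {in(p5,t2)} = {in(p1,t2)}
  ∪ pre   = {in(p1,t2)} ∪ {pkg_at(p5,depot), truck_at(t2,depot)}
          = {in(p1,t2), pkg_at(p5,depot), truck_at(t2,depot)}

== RESULT ==
["in(p1,t2)", "pkg_at(p5,depot)", "truck_at(t2,depot)"]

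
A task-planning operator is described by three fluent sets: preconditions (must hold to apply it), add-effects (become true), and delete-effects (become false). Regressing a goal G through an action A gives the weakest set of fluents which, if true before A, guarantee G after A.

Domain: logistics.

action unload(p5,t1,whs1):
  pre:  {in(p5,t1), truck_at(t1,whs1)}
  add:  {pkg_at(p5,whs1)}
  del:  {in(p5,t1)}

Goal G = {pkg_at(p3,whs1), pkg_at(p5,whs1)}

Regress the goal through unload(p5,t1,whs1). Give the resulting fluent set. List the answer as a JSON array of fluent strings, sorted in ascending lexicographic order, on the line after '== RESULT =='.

Regress:
  G ∩ del = {}  (empty — regression defined)
  G \ add = {pkg_at(p3,whs1), pkg_at(p5,whs1)} \ {pkg_at(p5,whs1)} = {pkg_at(p3,whs1)}
  ∪ pre   = {pkg_at(p3,whs1)} ∪ {in(p5,t1), truck_at(t1,whs1)}
          = {in(p5,t1), pkg_at(p3,whs1), truck_at(t1,whs1)}

== RESULT ==
["in(p5,t1)", "pkg_at(p3,whs1)", "truck_at(t1,whs1)"]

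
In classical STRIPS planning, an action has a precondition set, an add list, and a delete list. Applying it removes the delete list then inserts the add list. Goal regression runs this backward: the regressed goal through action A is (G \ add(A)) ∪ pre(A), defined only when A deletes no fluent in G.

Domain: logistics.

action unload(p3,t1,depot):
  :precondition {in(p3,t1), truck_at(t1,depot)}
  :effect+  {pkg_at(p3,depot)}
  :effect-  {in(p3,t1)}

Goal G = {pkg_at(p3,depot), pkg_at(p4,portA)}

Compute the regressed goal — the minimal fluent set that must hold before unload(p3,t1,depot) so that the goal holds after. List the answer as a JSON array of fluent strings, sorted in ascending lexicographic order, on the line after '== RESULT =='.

Regress:
  G ∩ del = {}  (empty — regression defined)
  G \ add = {pkg_at(p3,depot), pkg_at(p4,portA)} \ {pkg_at(p3,depot)} = {pkg_at(p4,portA)}
  ∪ pre   = {pkg_at(p4,portA)} ∪ {in(p3,t1), truck_at(t1,depot)}
          = {in(p3,t1), pkg_at(p4,portA), truck_at(t1,depot)}

== RESULT ==
["in(p3,t1)", "pkg_at(p4,portA)", "truck_at(t1,depot)"]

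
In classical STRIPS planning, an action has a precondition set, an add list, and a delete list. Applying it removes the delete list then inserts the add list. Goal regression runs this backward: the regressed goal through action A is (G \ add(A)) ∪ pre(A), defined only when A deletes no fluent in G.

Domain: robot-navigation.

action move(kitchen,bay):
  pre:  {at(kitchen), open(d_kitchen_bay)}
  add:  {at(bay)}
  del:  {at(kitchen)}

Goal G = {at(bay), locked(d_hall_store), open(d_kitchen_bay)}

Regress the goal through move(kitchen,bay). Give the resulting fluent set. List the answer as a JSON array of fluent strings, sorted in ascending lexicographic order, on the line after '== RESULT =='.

Compute (G \ add) ∪ pre:
  G ∩ del = {}  (empty — regression defined)
  G \ add = {at(bay), locked(d_hall_store), open(d_kitchen_bay)} \ {at(bay)} = {locked(d_hall_store), open(d_kitchen_bay)}
  ∪ pre   = {locked(d_hall_store), open(d_kitchen_bay)} ∪ {at(kitchen), open(d_kitchen_bay)}
          = {at(kitchen), locked(d_hall_store), open(d_kitchen_bay)}

== RESULT ==
["at(kitchen)", "locked(d_hall_store)", "open(d_kitchen_bay)"]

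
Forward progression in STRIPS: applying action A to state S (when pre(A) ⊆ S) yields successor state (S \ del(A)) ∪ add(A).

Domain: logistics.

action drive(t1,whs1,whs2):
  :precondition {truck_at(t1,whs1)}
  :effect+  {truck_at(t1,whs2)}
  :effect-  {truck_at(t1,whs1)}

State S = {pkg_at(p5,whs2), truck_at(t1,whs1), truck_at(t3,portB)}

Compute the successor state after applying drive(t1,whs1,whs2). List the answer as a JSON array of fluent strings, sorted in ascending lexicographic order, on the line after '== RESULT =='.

Compute (S \ del) ∪ add:
  pre ⊆ S: {truck_at(t1,whs1)} ⊆ S  — applicable
  S \ del = {pkg_at(p5,whs2), truck_at(t3,portB)}
  ∪ add   = {pkg_at(p5,whs2), truck_at(t1,whs2), truck_at(t3,portB)}

== RESULT ==
["pkg_at(p5,whs2)", "truck_at(t1,whs2)", "truck_at(t3,portB)"]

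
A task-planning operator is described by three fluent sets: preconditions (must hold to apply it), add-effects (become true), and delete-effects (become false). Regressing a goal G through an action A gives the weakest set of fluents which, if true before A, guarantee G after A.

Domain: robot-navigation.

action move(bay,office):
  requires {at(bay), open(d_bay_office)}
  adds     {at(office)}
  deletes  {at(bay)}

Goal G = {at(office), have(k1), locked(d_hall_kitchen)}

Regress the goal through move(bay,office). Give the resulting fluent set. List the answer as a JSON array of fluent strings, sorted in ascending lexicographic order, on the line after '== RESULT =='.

Compute (G \ add) ∪ pre:
  G ∩ del = {}  (empty — regression defined)
  G \ add = {at(office), have(k1), locked(d_hall_kitchen)} \ {at(office)} = {have(k1), locked(d_hall_kitchen)}
  ∪ pre   = {have(k1), locked(d_hall_kitchen)} ∪ {at(bay), open(d_bay_office)}
          = {at(bay), have(k1), locked(d_hall_kitchen), open(d_bay_office)}

== RESULT ==
["at(bay)", "have(k1)", "locked(d_hall_kitchen)", "open(d_bay_office)"]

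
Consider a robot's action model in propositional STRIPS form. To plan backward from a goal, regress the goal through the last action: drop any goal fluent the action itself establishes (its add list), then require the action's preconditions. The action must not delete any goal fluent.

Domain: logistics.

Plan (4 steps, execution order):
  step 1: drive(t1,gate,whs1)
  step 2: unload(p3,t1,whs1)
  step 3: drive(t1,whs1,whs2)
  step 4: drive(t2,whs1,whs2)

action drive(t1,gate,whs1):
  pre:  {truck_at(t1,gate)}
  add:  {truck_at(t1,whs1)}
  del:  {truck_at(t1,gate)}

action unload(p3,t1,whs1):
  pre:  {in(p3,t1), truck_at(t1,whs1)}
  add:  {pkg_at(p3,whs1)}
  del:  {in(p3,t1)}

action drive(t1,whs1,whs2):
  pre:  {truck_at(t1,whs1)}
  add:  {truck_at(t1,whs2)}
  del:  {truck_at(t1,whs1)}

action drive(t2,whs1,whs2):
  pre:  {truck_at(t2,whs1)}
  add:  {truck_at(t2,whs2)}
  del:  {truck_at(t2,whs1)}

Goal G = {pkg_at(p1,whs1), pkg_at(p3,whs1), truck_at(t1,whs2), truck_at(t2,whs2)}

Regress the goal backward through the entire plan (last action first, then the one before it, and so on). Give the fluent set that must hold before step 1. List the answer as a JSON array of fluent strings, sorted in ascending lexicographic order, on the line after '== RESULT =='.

Regress step by step:
  through step 4 (drive(t2,whs1,whs2)): drop {truck_at(t2,whs2)}, keep {pkg_at(p1,whs1), pkg_at(p3,whs1), truck_at(t1,whs2)}, require {truck_at(t2,whs1)}
    → {pkg_at(p1,whs1), pkg_at(p3,whs1), truck_at(t1,whs2), truck_at(t2,whs1)}
  through step 3 (drive(t1,whs1,whs2)): drop {truck_at(t1,whs2)}, keep {pkg_at(p1,whs1), pkg_at(p3,whs1), truck_at(t2,whs1)}, require {truck_at(t1,whs1)}
    → {pkg_at(p1,whs1), pkg_at(p3,whs1), truck_at(t1,whs1), truck_at(t2,whs1)}
  through step 2 (unload(p3,t1,whs1)): drop {pkg_at(p3,whs1)}, keep {pkg_at(p1,whs1), truck_at(t1,whs1), truck_at(t2,whs1)}, require {in(p3,t1), truck_at(t1,whs1)}
    → {in(p3,t1), pkg_at(p1,whs1), truck_at(t1,whs1), truck_at(t2,whs1)}
  through step 1 (drive(t1,gate,whs1)): drop {truck_at(t1,whs1)}, keep {in(p3,t1), pkg_at(p1,whs1), truck_at(t2,whs1)}, require {truck_at(t1,gate)}
    → {in(p3,t1), pkg_at(p1,whs1), truck_at(t1,gate), truck_at(t2,whs1)}

== RESULT ==
["in(p3,t1)", "pkg_at(p1,whs1)", "truck_at(t1,gate)", "truck_at(t2,whs1)"]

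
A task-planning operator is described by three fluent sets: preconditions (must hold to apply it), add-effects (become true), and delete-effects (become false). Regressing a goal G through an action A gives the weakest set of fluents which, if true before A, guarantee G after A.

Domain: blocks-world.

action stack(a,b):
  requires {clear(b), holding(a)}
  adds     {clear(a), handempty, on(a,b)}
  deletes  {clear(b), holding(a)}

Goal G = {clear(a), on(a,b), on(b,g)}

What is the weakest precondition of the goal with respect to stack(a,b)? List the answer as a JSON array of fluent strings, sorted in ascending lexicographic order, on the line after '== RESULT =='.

Regress:
  G ∩ del = {}  (empty — regression defined)
  G \ add = {clear(a), on(a,b), on(b,g)} \ {clear(a), handempty, on(a,b)} = {on(b,g)}
  ∪ pre   = {on(b,g)} ∪ {clear(b), holding(a)}
          = {clear(b), holding(a), on(b,g)}

== RESULT ==
["clear(b)", "holding(a)", "on(b,g)"]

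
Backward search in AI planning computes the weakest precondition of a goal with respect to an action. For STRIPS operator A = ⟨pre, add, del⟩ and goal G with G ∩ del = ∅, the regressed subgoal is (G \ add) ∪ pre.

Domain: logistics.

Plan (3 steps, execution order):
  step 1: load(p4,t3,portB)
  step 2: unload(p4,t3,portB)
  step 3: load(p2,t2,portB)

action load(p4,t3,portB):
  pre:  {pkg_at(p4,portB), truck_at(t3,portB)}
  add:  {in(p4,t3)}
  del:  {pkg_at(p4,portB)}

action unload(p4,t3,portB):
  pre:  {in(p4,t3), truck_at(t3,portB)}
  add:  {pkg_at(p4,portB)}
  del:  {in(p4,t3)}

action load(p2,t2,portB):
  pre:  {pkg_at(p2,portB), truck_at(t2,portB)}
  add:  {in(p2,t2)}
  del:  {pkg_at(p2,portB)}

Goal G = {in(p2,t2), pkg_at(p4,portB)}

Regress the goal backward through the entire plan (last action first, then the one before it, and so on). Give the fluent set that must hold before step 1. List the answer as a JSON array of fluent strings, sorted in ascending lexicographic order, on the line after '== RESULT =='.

Regress step by step:
  through step 3 (load(p2,t2,portB)): drop {in(p2,t2)}, keep {pkg_at(p4,portB)}, require {pkg_at(p2,portB), truck_at(t2,portB)}
    → {pkg_at(p2,portB), pkg_at(p4,portB), truck_at(t2,portB)}
  through step 2 (unload(p4,t3,portB)): drop {pkg_at(p4,portB)}, keep {pkg_at(p2,portB), truck_at(t2,portB)}, require {in(p4,t3), truck_at(t3,portB)}
    → {in(p4,t3), pkg_at(p2,portB), truck_at(t2,portB), truck_at(t3,portB)}
  through step 1 (load(p4,t3,portB)): drop {in(p4,t3)}, keep {pkg_at(p2,portB), truck_at(t2,portB), truck_at(t3,portB)}, require {pkg_at(p4,portB), truck_at(t3,portB)}
    → {pkg_at(p2,portB), pkg_at(p4,portB), truck_at(t2,portB), truck_at(t3,portB)}

== RESULT ==
["pkg_at(p2,portB)", "pkg_at(p4,portB)", "truck_at(t2,portB)", "truck_at(t3,portB)"]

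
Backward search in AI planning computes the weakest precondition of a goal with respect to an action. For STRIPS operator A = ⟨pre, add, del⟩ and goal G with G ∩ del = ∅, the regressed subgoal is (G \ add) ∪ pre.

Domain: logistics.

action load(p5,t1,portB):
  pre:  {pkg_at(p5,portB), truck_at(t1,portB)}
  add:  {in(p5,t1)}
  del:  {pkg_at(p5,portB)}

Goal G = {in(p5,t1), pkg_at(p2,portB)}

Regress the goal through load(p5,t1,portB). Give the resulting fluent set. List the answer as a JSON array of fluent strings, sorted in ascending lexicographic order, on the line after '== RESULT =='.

Compute (G \ add) ∪ pre:
  G ∩ del = {}  (empty — regression defined)
  G \ add = {in(p5,t1), pkg_at(p2,portB)} \ {in(p5,t1)} = {pkg_at(p2,portB)}
  ∪ pre   = {pkg_at(p2,portB)} ∪ {pkg_at(p5,portB), truck_at(t1,portB)}
          = {pkg_at(p2,portB), pkg_at(p5,portB), truck_at(t1,portB)}

== RESULT ==
["pkg_at(p2,portB)", "pkg_at(p5,portB)", "truck_at(t1,portB)"]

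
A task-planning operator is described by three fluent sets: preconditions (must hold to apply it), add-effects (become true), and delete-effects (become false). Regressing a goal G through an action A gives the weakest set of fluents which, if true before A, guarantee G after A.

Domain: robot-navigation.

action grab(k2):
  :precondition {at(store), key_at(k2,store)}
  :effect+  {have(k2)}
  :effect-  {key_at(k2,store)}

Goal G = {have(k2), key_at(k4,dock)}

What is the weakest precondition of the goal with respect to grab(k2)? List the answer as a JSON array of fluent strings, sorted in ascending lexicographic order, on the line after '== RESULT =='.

Compute (G \ add) ∪ pre:
  G ∩ del = {}  (empty — regression defined)
  G \ add = {have(k2), key_at(k4,dock)} \ {have(k2)} = {key_at(k4,dock)}
  ∪ pre   = {key_at(k4,dock)} ∪ {at(store), key_at(k2,store)}
          = {at(store), key_at(k2,store), key_at(k4,dock)}

== RESULT ==
["at(store)", "key_at(k2,store)", "key_at(k4,dock)"]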